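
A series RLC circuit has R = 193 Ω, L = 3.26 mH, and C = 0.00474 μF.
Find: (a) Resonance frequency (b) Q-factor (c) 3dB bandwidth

Step 1 — Resonance condition Im(Z)=0 gives ω₀ = 1/√(LC).
Step 2 — ω₀ = 1/√(0.00326·4.74e-09) = 2.544e+05 rad/s.
Step 3 — f₀ = ω₀/(2π) = 4.049e+04 Hz.
Step 4 — Series Q: Q = ω₀L/R = 2.544e+05·0.00326/193 = 4.297.
Step 5 — 3dB bandwidth: Δω = ω₀/Q = 5.92e+04 rad/s; BW = Δω/(2π) = 9422 Hz.

(a) f₀ = 4.049e+04 Hz  (b) Q = 4.297  (c) BW = 9422 Hz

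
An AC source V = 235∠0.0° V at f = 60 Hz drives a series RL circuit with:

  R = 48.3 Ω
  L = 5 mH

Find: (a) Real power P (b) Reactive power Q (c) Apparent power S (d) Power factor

Step 1 — Angular frequency: ω = 2π·f = 2π·60 = 377 rad/s.
Step 2 — Component impedances:
  R: Z = R = 48.3 Ω
  L: Z = jωL = j·377·0.005 = 0 + j1.885 Ω
Step 3 — Series combination: Z_total = R + L = 48.3 + j1.885 Ω = 48.34∠2.2° Ω.
Step 4 — Source phasor: V = 235∠0.0° V = 235 V.
Step 5 — Current: I = V / Z = 4.858 - j0.1896 A = 4.862∠-2.2° A.
Step 6 — Complex power: S = V·I* = 1142 + j44.55 VA.
Step 7 — Real power: P = Re(S) = 1142 W.
Step 8 — Reactive power: Q = Im(S) = 44.55 VAR.
Step 9 — Apparent power: |S| = 1143 VA.
Step 10 — Power factor: PF = P/|S| = 0.9992 (lagging).

(a) P = 1142 W  (b) Q = 44.55 VAR  (c) S = 1143 VA  (d) PF = 0.9992 (lagging)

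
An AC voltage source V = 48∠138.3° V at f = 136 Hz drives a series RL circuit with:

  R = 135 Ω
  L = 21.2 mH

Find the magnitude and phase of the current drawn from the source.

Step 1 — Angular frequency: ω = 2π·f = 2π·136 = 854.5 rad/s.
Step 2 — Component impedances:
  R: Z = R = 135 Ω
  L: Z = jωL = j·854.5·0.0212 = 0 + j18.12 Ω
Step 3 — Series combination: Z_total = R + L = 135 + j18.12 Ω = 136.2∠7.6° Ω.
Step 4 — Source phasor: V = 48∠138.3° V = -35.84 + j31.93 V.
Step 5 — Ohm's law: I = V / Z_total = (-35.84 + j31.93) / (135 + j18.12) = -0.2296 + j0.2673 A.
Step 6 — Convert to polar: |I| = 0.3524 A, ∠I = 130.7°.

I = 0.3524∠130.7° A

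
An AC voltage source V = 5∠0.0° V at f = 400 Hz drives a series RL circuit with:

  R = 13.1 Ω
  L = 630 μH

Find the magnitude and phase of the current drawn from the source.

Step 1 — Angular frequency: ω = 2π·f = 2π·400 = 2513 rad/s.
Step 2 — Component impedances:
  R: Z = R = 13.1 Ω
  L: Z = jωL = j·2513·0.00063 = 0 + j1.583 Ω
Step 3 — Series combination: Z_total = R + L = 13.1 + j1.583 Ω = 13.2∠6.9° Ω.
Step 4 — Source phasor: V = 5∠0.0° V = 5 V.
Step 5 — Ohm's law: I = V / Z_total = (5) / (13.1 + j1.583) = 0.3762 - j0.04547 A.
Step 6 — Convert to polar: |I| = 0.3789 A, ∠I = -6.9°.

I = 0.3789∠-6.9° A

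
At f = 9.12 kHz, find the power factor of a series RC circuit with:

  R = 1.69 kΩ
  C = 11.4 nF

Step 1 — Angular frequency: ω = 2π·f = 2π·9120 = 5.73e+04 rad/s.
Step 2 — Component impedances:
  R: Z = R = 1690 Ω
  C: Z = 1/(jωC) = -j/(ω·C) = 0 - j1531 Ω
Step 3 — Series combination: Z_total = R + C = 1690 - j1531 Ω = 2280∠-42.2° Ω.
Step 4 — Power factor: PF = cos(φ) = Re(Z)/|Z| = 1690/2280 = 0.7412.
Step 5 — Type: Im(Z) = -1531 ⇒ leading (phase φ = -42.2°).

PF = 0.7412 (leading, φ = -42.2°)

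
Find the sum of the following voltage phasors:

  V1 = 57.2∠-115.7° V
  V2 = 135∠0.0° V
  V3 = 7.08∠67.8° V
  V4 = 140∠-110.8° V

Step 1 — Convert each phasor to rectangular form:
  V1 = 57.2·(cos(-115.7°) + j·sin(-115.7°)) = -24.81 - j51.54 V
  V2 = 135·(cos(0.0°) + j·sin(0.0°)) = 135 V
  V3 = 7.08·(cos(67.8°) + j·sin(67.8°)) = 2.675 + j6.555 V
  V4 = 140·(cos(-110.8°) + j·sin(-110.8°)) = -49.71 - j130.9 V
Step 2 — Sum components: V_total = 63.15 - j175.9 V.
Step 3 — Convert to polar: |V_total| = 186.9 V, ∠V_total = -70.2°.

V_total = 186.9∠-70.2° V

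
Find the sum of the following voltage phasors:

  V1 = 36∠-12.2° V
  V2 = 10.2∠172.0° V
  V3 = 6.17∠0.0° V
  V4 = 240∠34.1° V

Step 1 — Convert each phasor to rectangular form:
  V1 = 36·(cos(-12.2°) + j·sin(-12.2°)) = 35.19 - j7.608 V
  V2 = 10.2·(cos(172.0°) + j·sin(172.0°)) = -10.1 + j1.42 V
  V3 = 6.17·(cos(0.0°) + j·sin(0.0°)) = 6.17 V
  V4 = 240·(cos(34.1°) + j·sin(34.1°)) = 198.7 + j134.6 V
Step 2 — Sum components: V_total = 230 + j128.4 V.
Step 3 — Convert to polar: |V_total| = 263.4 V, ∠V_total = 29.2°.

V_total = 263.4∠29.2° V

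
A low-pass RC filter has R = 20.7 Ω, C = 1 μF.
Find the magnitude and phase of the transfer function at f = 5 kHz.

Step 1 — Angular frequency: ω = 2π·5000 = 3.142e+04 rad/s.
Step 2 — Transfer function: H(jω) = 1/(1 + jωRC).
Step 3 — Denominator: 1 + jωRC = 1 + j·3.142e+04·20.7·1e-06 = 1 + j0.6503.
Step 4 — H = 0.7028 - j0.457.
Step 5 — Magnitude: |H| = 0.8383 (-1.5 dB); phase: φ = -33.0°.

|H| = 0.8383 (-1.5 dB), φ = -33.0°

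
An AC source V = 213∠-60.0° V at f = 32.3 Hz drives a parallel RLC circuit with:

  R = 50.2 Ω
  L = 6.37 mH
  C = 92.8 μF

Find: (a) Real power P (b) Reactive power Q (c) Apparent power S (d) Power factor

Step 1 — Angular frequency: ω = 2π·f = 2π·32.3 = 202.9 rad/s.
Step 2 — Component impedances:
  R: Z = R = 50.2 Ω
  L: Z = jωL = j·202.9·0.00637 = 0 + j1.293 Ω
  C: Z = 1/(jωC) = -j/(ω·C) = 0 - j53.1 Ω
Step 3 — Parallel combination: 1/Z_total = 1/R + 1/L + 1/C; Z_total = 0.03495 + j1.324 Ω = 1.325∠88.5° Ω.
Step 4 — Source phasor: V = 213∠-60.0° V = 106.5 - j184.5 V.
Step 5 — Current: I = V / Z = -137.1 - j84.05 A = 160.8∠-148.5° A.
Step 6 — Complex power: S = V·I* = 903.8 + j3.424e+04 VA.
Step 7 — Real power: P = Re(S) = 903.8 W.
Step 8 — Reactive power: Q = Im(S) = 3.424e+04 VAR.
Step 9 — Apparent power: |S| = 3.425e+04 VA.
Step 10 — Power factor: PF = P/|S| = 0.02639 (lagging).

(a) P = 903.8 W  (b) Q = 3.424e+04 VAR  (c) S = 3.425e+04 VA  (d) PF = 0.02639 (lagging)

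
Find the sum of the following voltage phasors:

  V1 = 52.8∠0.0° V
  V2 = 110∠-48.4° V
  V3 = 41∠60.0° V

Step 1 — Convert each phasor to rectangular form:
  V1 = 52.8·(cos(0.0°) + j·sin(0.0°)) = 52.8 V
  V2 = 110·(cos(-48.4°) + j·sin(-48.4°)) = 73.03 - j82.26 V
  V3 = 41·(cos(60.0°) + j·sin(60.0°)) = 20.5 + j35.51 V
Step 2 — Sum components: V_total = 146.3 - j46.75 V.
Step 3 — Convert to polar: |V_total| = 153.6 V, ∠V_total = -17.7°.

V_total = 153.6∠-17.7° V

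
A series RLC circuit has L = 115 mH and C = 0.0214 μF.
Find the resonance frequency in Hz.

Step 1 — Resonance condition Im(Z)=0 gives ω₀ = 1/√(LC).
Step 2 — ω₀ = 1/√(0.115·2.14e-08) = 2.016e+04 rad/s.
Step 3 — f₀ = ω₀/(2π) = 3208 Hz.

f₀ = 3208 Hz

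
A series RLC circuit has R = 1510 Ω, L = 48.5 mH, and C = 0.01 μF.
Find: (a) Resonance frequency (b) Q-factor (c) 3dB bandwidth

Step 1 — Resonance condition Im(Z)=0 gives ω₀ = 1/√(LC).
Step 2 — ω₀ = 1/√(0.0485·1e-08) = 4.541e+04 rad/s.
Step 3 — f₀ = ω₀/(2π) = 7227 Hz.
Step 4 — Series Q: Q = ω₀L/R = 4.541e+04·0.0485/1510 = 1.458.
Step 5 — 3dB bandwidth: Δω = ω₀/Q = 3.113e+04 rad/s; BW = Δω/(2π) = 4955 Hz.

(a) f₀ = 7227 Hz  (b) Q = 1.458  (c) BW = 4955 Hz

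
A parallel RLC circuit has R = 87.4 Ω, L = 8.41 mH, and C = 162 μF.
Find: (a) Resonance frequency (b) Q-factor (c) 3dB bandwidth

Step 1 — Resonance: ω₀ = 1/√(LC) = 1/√(0.00841·0.000162) = 856.7 rad/s.
Step 2 — f₀ = ω₀/(2π) = 136.4 Hz.
Step 3 — Parallel Q: Q = R/(ω₀L) = 87.4/(856.7·0.00841) = 12.13.
Step 4 — Bandwidth: Δω = ω₀/Q = 70.63 rad/s; BW = Δω/(2π) = 11.24 Hz.

(a) f₀ = 136.4 Hz  (b) Q = 12.13  (c) BW = 11.24 Hz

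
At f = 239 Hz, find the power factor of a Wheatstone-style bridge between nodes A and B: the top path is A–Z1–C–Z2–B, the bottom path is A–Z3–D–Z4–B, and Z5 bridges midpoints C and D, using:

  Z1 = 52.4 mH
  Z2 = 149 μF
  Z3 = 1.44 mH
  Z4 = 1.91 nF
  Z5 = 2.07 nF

Step 1 — Angular frequency: ω = 2π·f = 2π·239 = 1502 rad/s.
Step 2 — Component impedances:
  Z1: Z = jωL = j·1502·0.0524 = 0 + j78.69 Ω
  Z2: Z = 1/(jωC) = -j/(ω·C) = 0 - j4.469 Ω
  Z3: Z = jωL = j·1502·0.00144 = 0 + j2.162 Ω
  Z4: Z = 1/(jωC) = -j/(ω·C) = 0 - j3.486e+05 Ω
  Z5: Z = 1/(jωC) = -j/(ω·C) = 0 - j3.217e+05 Ω
Step 3 — Bridge requires nodal analysis (the Z5 bridge couples midpoints C and D, so the two paths cannot be reduced to a simple series/parallel combination). Setting node B to ground and injecting 1 A at node A, the 3-node admittance system at A, C, D solves to V_A = Z_AB = 0 + j74.25 Ω = 74.25∠90.0° Ω.
Step 4 — Power factor: PF = cos(φ) = Re(Z)/|Z| = 0/74.25 = 0.
Step 5 — Type: Im(Z) = 74.25 ⇒ lagging (phase φ = 90.0°).

PF = 0 (lagging, φ = 90.0°)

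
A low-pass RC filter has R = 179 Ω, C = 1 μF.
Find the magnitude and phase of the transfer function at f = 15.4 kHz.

Step 1 — Angular frequency: ω = 2π·1.54e+04 = 9.676e+04 rad/s.
Step 2 — Transfer function: H(jω) = 1/(1 + jωRC).
Step 3 — Denominator: 1 + jωRC = 1 + j·9.676e+04·179·1e-06 = 1 + j17.32.
Step 4 — H = 0.003322 - j0.05754.
Step 5 — Magnitude: |H| = 0.05764 (-24.8 dB); phase: φ = -86.7°.

|H| = 0.05764 (-24.8 dB), φ = -86.7°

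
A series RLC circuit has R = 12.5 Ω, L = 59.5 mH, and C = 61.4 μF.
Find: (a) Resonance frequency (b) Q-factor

Step 1 — Resonance condition Im(Z)=0 gives ω₀ = 1/√(LC).
Step 2 — ω₀ = 1/√(0.0595·6.14e-05) = 523.2 rad/s.
Step 3 — f₀ = ω₀/(2π) = 83.27 Hz.
Step 4 — Series Q: Q = ω₀L/R = 523.2·0.0595/12.5 = 2.49.

(a) f₀ = 83.27 Hz  (b) Q = 2.49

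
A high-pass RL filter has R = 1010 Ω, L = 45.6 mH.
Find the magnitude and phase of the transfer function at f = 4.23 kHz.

Step 1 — Angular frequency: ω = 2π·4230 = 2.658e+04 rad/s.
Step 2 — Transfer function: H(jω) = jωL/(R + jωL).
Step 3 — Numerator jωL = j·1212; denominator R + jωL = 1010 + j1212.
Step 4 — H = 0.5901 + j0.4918.
Step 5 — Magnitude: |H| = 0.7682 (-2.3 dB); phase: φ = 39.8°.

|H| = 0.7682 (-2.3 dB), φ = 39.8°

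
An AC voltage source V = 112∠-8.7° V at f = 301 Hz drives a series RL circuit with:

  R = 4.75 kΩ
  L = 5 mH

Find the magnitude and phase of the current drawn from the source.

Step 1 — Angular frequency: ω = 2π·f = 2π·301 = 1891 rad/s.
Step 2 — Component impedances:
  R: Z = R = 4750 Ω
  L: Z = jωL = j·1891·0.005 = 0 + j9.456 Ω
Step 3 — Series combination: Z_total = R + L = 4750 + j9.456 Ω = 4750∠0.1° Ω.
Step 4 — Source phasor: V = 112∠-8.7° V = 110.7 - j16.94 V.
Step 5 — Ohm's law: I = V / Z_total = (110.7 - j16.94) / (4750 + j9.456) = 0.0233 - j0.003613 A.
Step 6 — Convert to polar: |I| = 0.02358 A, ∠I = -8.8°.

I = 0.02358∠-8.8° A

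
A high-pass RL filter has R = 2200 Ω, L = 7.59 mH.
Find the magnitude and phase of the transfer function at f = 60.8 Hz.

Step 1 — Angular frequency: ω = 2π·60.8 = 382 rad/s.
Step 2 — Transfer function: H(jω) = jωL/(R + jωL).
Step 3 — Numerator jωL = j·2.9; denominator R + jωL = 2200 + j2.9.
Step 4 — H = 1.737e-06 + j0.001318.
Step 5 — Magnitude: |H| = 0.001318 (-57.6 dB); phase: φ = 89.9°.

|H| = 0.001318 (-57.6 dB), φ = 89.9°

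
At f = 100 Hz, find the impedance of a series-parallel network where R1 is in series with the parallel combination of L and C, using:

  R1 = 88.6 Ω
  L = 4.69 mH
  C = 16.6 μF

Step 1 — Angular frequency: ω = 2π·f = 2π·100 = 628.3 rad/s.
Step 2 — Component impedances:
  R1: Z = R = 88.6 Ω
  L: Z = jωL = j·628.3·0.00469 = 0 + j2.947 Ω
  C: Z = 1/(jωC) = -j/(ω·C) = 0 - j95.88 Ω
Step 3 — Parallel branch: L || C = 1/(1/L + 1/C) = 0 + j3.04 Ω.
Step 4 — Series with R1: Z_total = R1 + (L || C) = 88.6 + j3.04 Ω = 88.65∠2.0° Ω.

Z = 88.6 + j3.04 Ω = 88.65∠2.0° Ω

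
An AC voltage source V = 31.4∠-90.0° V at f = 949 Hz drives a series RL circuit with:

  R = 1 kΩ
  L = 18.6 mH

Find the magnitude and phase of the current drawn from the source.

Step 1 — Angular frequency: ω = 2π·f = 2π·949 = 5963 rad/s.
Step 2 — Component impedances:
  R: Z = R = 1000 Ω
  L: Z = jωL = j·5963·0.0186 = 0 + j110.9 Ω
Step 3 — Series combination: Z_total = R + L = 1000 + j110.9 Ω = 1006∠6.3° Ω.
Step 4 — Source phasor: V = 31.4∠-90.0° V = 0 - j31.4 V.
Step 5 — Ohm's law: I = V / Z_total = (0 - j31.4) / (1000 + j110.9) = -0.00344 - j0.03102 A.
Step 6 — Convert to polar: |I| = 0.03121 A, ∠I = -96.3°.

I = 0.03121∠-96.3° A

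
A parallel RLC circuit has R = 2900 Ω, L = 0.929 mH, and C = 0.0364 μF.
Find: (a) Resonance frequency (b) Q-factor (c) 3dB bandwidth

Step 1 — Resonance: ω₀ = 1/√(LC) = 1/√(0.000929·3.64e-08) = 1.72e+05 rad/s.
Step 2 — f₀ = ω₀/(2π) = 2.737e+04 Hz.
Step 3 — Parallel Q: Q = R/(ω₀L) = 2900/(1.72e+05·0.000929) = 18.15.
Step 4 — Bandwidth: Δω = ω₀/Q = 9473 rad/s; BW = Δω/(2π) = 1508 Hz.

(a) f₀ = 2.737e+04 Hz  (b) Q = 18.15  (c) BW = 1508 Hz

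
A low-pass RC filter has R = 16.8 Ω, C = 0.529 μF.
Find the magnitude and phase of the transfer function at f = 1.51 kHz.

Step 1 — Angular frequency: ω = 2π·1510 = 9488 rad/s.
Step 2 — Transfer function: H(jω) = 1/(1 + jωRC).
Step 3 — Denominator: 1 + jωRC = 1 + j·9488·16.8·5.29e-07 = 1 + j0.08432.
Step 4 — H = 0.9929 - j0.08372.
Step 5 — Magnitude: |H| = 0.9965 (-0.0 dB); phase: φ = -4.8°.

|H| = 0.9965 (-0.0 dB), φ = -4.8°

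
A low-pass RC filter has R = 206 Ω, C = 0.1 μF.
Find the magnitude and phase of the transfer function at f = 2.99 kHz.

Step 1 — Angular frequency: ω = 2π·2990 = 1.879e+04 rad/s.
Step 2 — Transfer function: H(jω) = 1/(1 + jωRC).
Step 3 — Denominator: 1 + jωRC = 1 + j·1.879e+04·206·1e-07 = 1 + j0.387.
Step 4 — H = 0.8697 - j0.3366.
Step 5 — Magnitude: |H| = 0.9326 (-0.6 dB); phase: φ = -21.2°.

|H| = 0.9326 (-0.6 dB), φ = -21.2°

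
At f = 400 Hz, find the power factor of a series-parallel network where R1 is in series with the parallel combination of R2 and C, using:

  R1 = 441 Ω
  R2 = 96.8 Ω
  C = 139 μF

Step 1 — Angular frequency: ω = 2π·f = 2π·400 = 2513 rad/s.
Step 2 — Component impedances:
  R1: Z = R = 441 Ω
  R2: Z = R = 96.8 Ω
  C: Z = 1/(jωC) = -j/(ω·C) = 0 - j2.862 Ω
Step 3 — Parallel branch: R2 || C = 1/(1/R2 + 1/C) = 0.08457 - j2.86 Ω.
Step 4 — Series with R1: Z_total = R1 + (R2 || C) = 441.1 - j2.86 Ω = 441.1∠-0.4° Ω.
Step 5 — Power factor: PF = cos(φ) = Re(Z)/|Z| = 441.1/441.1 = 1.
Step 6 — Type: Im(Z) = -2.86 ⇒ leading (phase φ = -0.4°).

PF = 1 (leading, φ = -0.4°)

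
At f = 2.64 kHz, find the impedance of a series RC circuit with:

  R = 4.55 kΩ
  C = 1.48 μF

Step 1 — Angular frequency: ω = 2π·f = 2π·2640 = 1.659e+04 rad/s.
Step 2 — Component impedances:
  R: Z = R = 4550 Ω
  C: Z = 1/(jωC) = -j/(ω·C) = 0 - j40.73 Ω
Step 3 — Series combination: Z_total = R + C = 4550 - j40.73 Ω = 4550∠-0.5° Ω.

Z = 4550 - j40.73 Ω = 4550∠-0.5° Ω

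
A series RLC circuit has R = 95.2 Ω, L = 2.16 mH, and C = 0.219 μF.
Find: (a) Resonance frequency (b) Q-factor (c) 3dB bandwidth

Step 1 — Resonance condition Im(Z)=0 gives ω₀ = 1/√(LC).
Step 2 — ω₀ = 1/√(0.00216·2.19e-07) = 4.598e+04 rad/s.
Step 3 — f₀ = ω₀/(2π) = 7318 Hz.
Step 4 — Series Q: Q = ω₀L/R = 4.598e+04·0.00216/95.2 = 1.043.
Step 5 — 3dB bandwidth: Δω = ω₀/Q = 4.407e+04 rad/s; BW = Δω/(2π) = 7015 Hz.

(a) f₀ = 7318 Hz  (b) Q = 1.043  (c) BW = 7015 Hz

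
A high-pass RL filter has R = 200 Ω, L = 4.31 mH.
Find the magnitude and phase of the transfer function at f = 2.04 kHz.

Step 1 — Angular frequency: ω = 2π·2040 = 1.282e+04 rad/s.
Step 2 — Transfer function: H(jω) = jωL/(R + jωL).
Step 3 — Numerator jωL = j·55.24; denominator R + jωL = 200 + j55.24.
Step 4 — H = 0.07089 + j0.2566.
Step 5 — Magnitude: |H| = 0.2663 (-11.5 dB); phase: φ = 74.6°.

|H| = 0.2663 (-11.5 dB), φ = 74.6°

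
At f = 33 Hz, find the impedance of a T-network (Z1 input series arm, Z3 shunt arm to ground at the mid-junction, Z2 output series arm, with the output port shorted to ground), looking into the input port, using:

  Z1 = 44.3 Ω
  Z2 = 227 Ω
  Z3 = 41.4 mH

Step 1 — Angular frequency: ω = 2π·f = 2π·33 = 207.3 rad/s.
Step 2 — Component impedances:
  Z1: Z = R = 44.3 Ω
  Z2: Z = R = 227 Ω
  Z3: Z = jωL = j·207.3·0.0414 = 0 + j8.584 Ω
Step 3 — With the output port shorted to ground, the output series arm Z2 runs from the junction to ground; the shunt arm Z3 also runs from the junction to ground. They appear in parallel: Z3 || Z2 = 0.3241 + j8.572 Ω.
Step 4 — Series with input arm Z1: Z_in = Z1 + (Z3 || Z2) = 44.62 + j8.572 Ω = 45.44∠10.9° Ω.

Z = 44.62 + j8.572 Ω = 45.44∠10.9° Ω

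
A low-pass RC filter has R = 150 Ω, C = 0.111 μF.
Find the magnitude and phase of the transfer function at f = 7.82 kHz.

Step 1 — Angular frequency: ω = 2π·7820 = 4.913e+04 rad/s.
Step 2 — Transfer function: H(jω) = 1/(1 + jωRC).
Step 3 — Denominator: 1 + jωRC = 1 + j·4.913e+04·150·1.11e-07 = 1 + j0.8181.
Step 4 — H = 0.5991 - j0.4901.
Step 5 — Magnitude: |H| = 0.774 (-2.2 dB); phase: φ = -39.3°.

|H| = 0.774 (-2.2 dB), φ = -39.3°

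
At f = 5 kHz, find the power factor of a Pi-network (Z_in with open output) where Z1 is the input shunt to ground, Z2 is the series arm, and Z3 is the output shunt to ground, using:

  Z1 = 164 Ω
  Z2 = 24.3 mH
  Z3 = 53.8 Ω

Step 1 — Angular frequency: ω = 2π·f = 2π·5000 = 3.142e+04 rad/s.
Step 2 — Component impedances:
  Z1: Z = R = 164 Ω
  Z2: Z = jωL = j·3.142e+04·0.0243 = 0 + j763.4 Ω
  Z3: Z = R = 53.8 Ω
Step 3 — With open output, the series arm Z2 and the output shunt Z3 appear in series to ground: Z2 + Z3 = 53.8 + j763.4 Ω.
Step 4 — Parallel with input shunt Z1: Z_in = Z1 || (Z2 + Z3) = 154.7 + j32.58 Ω = 158.1∠11.9° Ω.
Step 5 — Power factor: PF = cos(φ) = Re(Z)/|Z| = 154.7/158.1 = 0.9785.
Step 6 — Type: Im(Z) = 32.58 ⇒ lagging (phase φ = 11.9°).

PF = 0.9785 (lagging, φ = 11.9°)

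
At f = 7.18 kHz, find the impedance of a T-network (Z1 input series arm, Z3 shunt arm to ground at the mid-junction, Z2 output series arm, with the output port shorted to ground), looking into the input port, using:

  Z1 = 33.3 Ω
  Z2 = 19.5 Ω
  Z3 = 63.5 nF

Step 1 — Angular frequency: ω = 2π·f = 2π·7180 = 4.511e+04 rad/s.
Step 2 — Component impedances:
  Z1: Z = R = 33.3 Ω
  Z2: Z = R = 19.5 Ω
  Z3: Z = 1/(jωC) = -j/(ω·C) = 0 - j349.1 Ω
Step 3 — With the output port shorted to ground, the output series arm Z2 runs from the junction to ground; the shunt arm Z3 also runs from the junction to ground. They appear in parallel: Z3 || Z2 = 19.44 - j1.086 Ω.
Step 4 — Series with input arm Z1: Z_in = Z1 + (Z3 || Z2) = 52.74 - j1.086 Ω = 52.75∠-1.2° Ω.

Z = 52.74 - j1.086 Ω = 52.75∠-1.2° Ω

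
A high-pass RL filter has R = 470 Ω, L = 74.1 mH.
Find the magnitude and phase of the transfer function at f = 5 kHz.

Step 1 — Angular frequency: ω = 2π·5000 = 3.142e+04 rad/s.
Step 2 — Transfer function: H(jω) = jωL/(R + jωL).
Step 3 — Numerator jωL = j·2328; denominator R + jωL = 470 + j2328.
Step 4 — H = 0.9608 + j0.194.
Step 5 — Magnitude: |H| = 0.9802 (-0.2 dB); phase: φ = 11.4°.

|H| = 0.9802 (-0.2 dB), φ = 11.4°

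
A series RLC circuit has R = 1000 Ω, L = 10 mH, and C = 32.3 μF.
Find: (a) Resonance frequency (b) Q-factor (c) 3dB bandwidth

Step 1 — Resonance condition Im(Z)=0 gives ω₀ = 1/√(LC).
Step 2 — ω₀ = 1/√(0.01·3.23e-05) = 1760 rad/s.
Step 3 — f₀ = ω₀/(2π) = 280 Hz.
Step 4 — Series Q: Q = ω₀L/R = 1760·0.01/1000 = 0.0176.
Step 5 — 3dB bandwidth: Δω = ω₀/Q = 1e+05 rad/s; BW = Δω/(2π) = 1.592e+04 Hz.

(a) f₀ = 280 Hz  (b) Q = 0.0176  (c) BW = 1.592e+04 Hz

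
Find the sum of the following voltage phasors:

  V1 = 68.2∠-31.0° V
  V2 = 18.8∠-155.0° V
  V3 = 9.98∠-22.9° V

Step 1 — Convert each phasor to rectangular form:
  V1 = 68.2·(cos(-31.0°) + j·sin(-31.0°)) = 58.46 - j35.13 V
  V2 = 18.8·(cos(-155.0°) + j·sin(-155.0°)) = -17.04 - j7.945 V
  V3 = 9.98·(cos(-22.9°) + j·sin(-22.9°)) = 9.193 - j3.883 V
Step 2 — Sum components: V_total = 50.61 - j46.95 V.
Step 3 — Convert to polar: |V_total| = 69.04 V, ∠V_total = -42.9°.

V_total = 69.04∠-42.9° V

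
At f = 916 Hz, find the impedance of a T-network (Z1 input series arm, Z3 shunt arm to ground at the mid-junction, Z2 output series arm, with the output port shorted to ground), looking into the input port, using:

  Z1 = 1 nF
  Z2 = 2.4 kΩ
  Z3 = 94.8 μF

Step 1 — Angular frequency: ω = 2π·f = 2π·916 = 5755 rad/s.
Step 2 — Component impedances:
  Z1: Z = 1/(jωC) = -j/(ω·C) = 0 - j1.737e+05 Ω
  Z2: Z = R = 2400 Ω
  Z3: Z = 1/(jωC) = -j/(ω·C) = 0 - j1.833 Ω
Step 3 — With the output port shorted to ground, the output series arm Z2 runs from the junction to ground; the shunt arm Z3 also runs from the junction to ground. They appear in parallel: Z3 || Z2 = 0.0014 - j1.833 Ω.
Step 4 — Series with input arm Z1: Z_in = Z1 + (Z3 || Z2) = 0.0014 - j1.738e+05 Ω = 1.738e+05∠-90.0° Ω.

Z = 0.0014 - j1.738e+05 Ω = 1.738e+05∠-90.0° Ω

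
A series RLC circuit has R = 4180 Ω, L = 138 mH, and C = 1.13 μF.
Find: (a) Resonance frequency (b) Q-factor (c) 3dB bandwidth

Step 1 — Resonance: ω₀ = 1/√(LC) = 1/√(0.138·1.13e-06) = 2532 rad/s.
Step 2 — f₀ = ω₀/(2π) = 403 Hz.
Step 3 — Series Q: Q = ω₀L/R = 2532·0.138/4180 = 0.0836.
Step 4 — Bandwidth: Δω = ω₀/Q = 3.029e+04 rad/s; BW = Δω/(2π) = 4821 Hz.

(a) f₀ = 403 Hz  (b) Q = 0.0836  (c) BW = 4821 Hz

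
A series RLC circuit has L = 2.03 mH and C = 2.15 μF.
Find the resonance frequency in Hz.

Step 1 — Resonance condition Im(Z)=0 gives ω₀ = 1/√(LC).
Step 2 — ω₀ = 1/√(0.00203·2.15e-06) = 1.514e+04 rad/s.
Step 3 — f₀ = ω₀/(2π) = 2409 Hz.

f₀ = 2409 Hz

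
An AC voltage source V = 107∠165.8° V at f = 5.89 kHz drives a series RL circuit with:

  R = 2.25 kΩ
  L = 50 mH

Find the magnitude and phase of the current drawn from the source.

Step 1 — Angular frequency: ω = 2π·f = 2π·5890 = 3.701e+04 rad/s.
Step 2 — Component impedances:
  R: Z = R = 2250 Ω
  L: Z = jωL = j·3.701e+04·0.05 = 0 + j1850 Ω
Step 3 — Series combination: Z_total = R + L = 2250 + j1850 Ω = 2913∠39.4° Ω.
Step 4 — Source phasor: V = 107∠165.8° V = -103.7 + j26.25 V.
Step 5 — Ohm's law: I = V / Z_total = (-103.7 + j26.25) / (2250 + j1850) = -0.02178 + j0.02958 A.
Step 6 — Convert to polar: |I| = 0.03673 A, ∠I = 126.4°.

I = 0.03673∠126.4° A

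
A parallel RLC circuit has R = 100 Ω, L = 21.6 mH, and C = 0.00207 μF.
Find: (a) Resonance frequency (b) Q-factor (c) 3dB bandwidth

Step 1 — Resonance: ω₀ = 1/√(LC) = 1/√(0.0216·2.07e-09) = 1.496e+05 rad/s.
Step 2 — f₀ = ω₀/(2π) = 2.38e+04 Hz.
Step 3 — Parallel Q: Q = R/(ω₀L) = 100/(1.496e+05·0.0216) = 0.03096.
Step 4 — Bandwidth: Δω = ω₀/Q = 4.831e+06 rad/s; BW = Δω/(2π) = 7.689e+05 Hz.

(a) f₀ = 2.38e+04 Hz  (b) Q = 0.03096  (c) BW = 7.689e+05 Hz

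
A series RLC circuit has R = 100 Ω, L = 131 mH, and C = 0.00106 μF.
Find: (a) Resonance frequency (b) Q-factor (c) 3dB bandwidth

Step 1 — Resonance: ω₀ = 1/√(LC) = 1/√(0.131·1.06e-09) = 8.486e+04 rad/s.
Step 2 — f₀ = ω₀/(2π) = 1.351e+04 Hz.
Step 3 — Series Q: Q = ω₀L/R = 8.486e+04·0.131/100 = 111.2.
Step 4 — Bandwidth: Δω = ω₀/Q = 763.4 rad/s; BW = Δω/(2π) = 121.5 Hz.

(a) f₀ = 1.351e+04 Hz  (b) Q = 111.2  (c) BW = 121.5 Hz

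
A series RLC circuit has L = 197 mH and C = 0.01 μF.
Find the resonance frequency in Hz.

Step 1 — Resonance condition Im(Z)=0 gives ω₀ = 1/√(LC).
Step 2 — ω₀ = 1/√(0.197·1e-08) = 2.253e+04 rad/s.
Step 3 — f₀ = ω₀/(2π) = 3586 Hz.

f₀ = 3586 Hz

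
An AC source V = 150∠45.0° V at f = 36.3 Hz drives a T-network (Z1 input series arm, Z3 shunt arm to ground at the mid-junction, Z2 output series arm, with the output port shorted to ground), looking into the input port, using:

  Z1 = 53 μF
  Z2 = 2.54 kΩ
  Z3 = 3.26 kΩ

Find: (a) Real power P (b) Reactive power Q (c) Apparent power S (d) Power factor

Step 1 — Angular frequency: ω = 2π·f = 2π·36.3 = 228.1 rad/s.
Step 2 — Component impedances:
  Z1: Z = 1/(jωC) = -j/(ω·C) = 0 - j82.73 Ω
  Z2: Z = R = 2540 Ω
  Z3: Z = R = 3260 Ω
Step 3 — With the output port shorted to ground, the output series arm Z2 runs from the junction to ground; the shunt arm Z3 also runs from the junction to ground. They appear in parallel: Z3 || Z2 = 1428 Ω.
Step 4 — Series with input arm Z1: Z_in = Z1 + (Z3 || Z2) = 1428 - j82.73 Ω = 1430∠-3.3° Ω.
Step 5 — Source phasor: V = 150∠45.0° V = 106.1 + j106.1 V.
Step 6 — Current: I = V / Z = 0.06975 + j0.07834 A = 0.1049∠48.3° A.
Step 7 — Complex power: S = V·I* = 15.71 - j0.9102 VA.
Step 8 — Real power: P = Re(S) = 15.71 W.
Step 9 — Reactive power: Q = Im(S) = -0.9102 VAR.
Step 10 — Apparent power: |S| = 15.73 VA.
Step 11 — Power factor: PF = P/|S| = 0.9983 (leading).

(a) P = 15.71 W  (b) Q = -0.9102 VAR  (c) S = 15.73 VA  (d) PF = 0.9983 (leading)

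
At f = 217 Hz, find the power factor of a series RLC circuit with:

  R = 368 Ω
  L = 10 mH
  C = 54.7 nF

Step 1 — Angular frequency: ω = 2π·f = 2π·217 = 1363 rad/s.
Step 2 — Component impedances:
  R: Z = R = 368 Ω
  L: Z = jωL = j·1363·0.01 = 0 + j13.63 Ω
  C: Z = 1/(jωC) = -j/(ω·C) = 0 - j1.341e+04 Ω
Step 3 — Series combination: Z_total = R + L + C = 368 - j1.339e+04 Ω = 1.34e+04∠-88.4° Ω.
Step 4 — Power factor: PF = cos(φ) = Re(Z)/|Z| = 368/1.34e+04 = 0.02746.
Step 5 — Type: Im(Z) = -1.339e+04 ⇒ leading (phase φ = -88.4°).

PF = 0.02746 (leading, φ = -88.4°)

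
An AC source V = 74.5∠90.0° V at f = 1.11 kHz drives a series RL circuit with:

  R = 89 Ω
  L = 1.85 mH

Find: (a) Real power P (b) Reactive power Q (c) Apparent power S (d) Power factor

Step 1 — Angular frequency: ω = 2π·f = 2π·1110 = 6974 rad/s.
Step 2 — Component impedances:
  R: Z = R = 89 Ω
  L: Z = jωL = j·6974·0.00185 = 0 + j12.9 Ω
Step 3 — Series combination: Z_total = R + L = 89 + j12.9 Ω = 89.93∠8.2° Ω.
Step 4 — Source phasor: V = 74.5∠90.0° V = 0 + j74.5 V.
Step 5 — Current: I = V / Z = 0.1189 + j0.8198 A = 0.8284∠81.8° A.
Step 6 — Complex power: S = V·I* = 61.08 + j8.855 VA.
Step 7 — Real power: P = Re(S) = 61.08 W.
Step 8 — Reactive power: Q = Im(S) = 8.855 VAR.
Step 9 — Apparent power: |S| = 61.72 VA.
Step 10 — Power factor: PF = P/|S| = 0.9897 (lagging).

(a) P = 61.08 W  (b) Q = 8.855 VAR  (c) S = 61.72 VA  (d) PF = 0.9897 (lagging)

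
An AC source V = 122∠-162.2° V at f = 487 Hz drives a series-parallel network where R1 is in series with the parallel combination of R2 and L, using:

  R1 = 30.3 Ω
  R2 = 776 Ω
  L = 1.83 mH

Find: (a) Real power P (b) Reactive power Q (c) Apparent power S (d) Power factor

Step 1 — Angular frequency: ω = 2π·f = 2π·487 = 3060 rad/s.
Step 2 — Component impedances:
  R1: Z = R = 30.3 Ω
  R2: Z = R = 776 Ω
  L: Z = jωL = j·3060·0.00183 = 0 + j5.6 Ω
Step 3 — Parallel branch: R2 || L = 1/(1/R2 + 1/L) = 0.04041 + j5.599 Ω.
Step 4 — Series with R1: Z_total = R1 + (R2 || L) = 30.34 + j5.599 Ω = 30.85∠10.5° Ω.
Step 5 — Source phasor: V = 122∠-162.2° V = -116.2 - j37.29 V.
Step 6 — Current: I = V / Z = -3.922 - j0.5054 A = 3.954∠-172.7° A.
Step 7 — Complex power: S = V·I* = 474.4 + j87.55 VA.
Step 8 — Real power: P = Re(S) = 474.4 W.
Step 9 — Reactive power: Q = Im(S) = 87.55 VAR.
Step 10 — Apparent power: |S| = 482.4 VA.
Step 11 — Power factor: PF = P/|S| = 0.9834 (lagging).

(a) P = 474.4 W  (b) Q = 87.55 VAR  (c) S = 482.4 VA  (d) PF = 0.9834 (lagging)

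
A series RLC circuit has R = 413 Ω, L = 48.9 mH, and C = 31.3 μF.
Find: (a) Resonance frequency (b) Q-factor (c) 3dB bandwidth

Step 1 — Resonance condition Im(Z)=0 gives ω₀ = 1/√(LC).
Step 2 — ω₀ = 1/√(0.0489·3.13e-05) = 808.3 rad/s.
Step 3 — f₀ = ω₀/(2π) = 128.6 Hz.
Step 4 — Series Q: Q = ω₀L/R = 808.3·0.0489/413 = 0.0957.
Step 5 — 3dB bandwidth: Δω = ω₀/Q = 8446 rad/s; BW = Δω/(2π) = 1344 Hz.

(a) f₀ = 128.6 Hz  (b) Q = 0.0957  (c) BW = 1344 Hz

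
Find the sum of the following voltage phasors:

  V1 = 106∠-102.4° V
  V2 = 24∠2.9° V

Step 1 — Convert each phasor to rectangular form:
  V1 = 106·(cos(-102.4°) + j·sin(-102.4°)) = -22.76 - j103.5 V
  V2 = 24·(cos(2.9°) + j·sin(2.9°)) = 23.97 + j1.214 V
Step 2 — Sum components: V_total = 1.207 - j102.3 V.
Step 3 — Convert to polar: |V_total| = 102.3 V, ∠V_total = -89.3°.

V_total = 102.3∠-89.3° V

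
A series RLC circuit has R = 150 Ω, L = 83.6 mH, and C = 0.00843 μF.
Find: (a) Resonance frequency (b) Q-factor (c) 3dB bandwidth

Step 1 — Resonance: ω₀ = 1/√(LC) = 1/√(0.0836·8.43e-09) = 3.767e+04 rad/s.
Step 2 — f₀ = ω₀/(2π) = 5995 Hz.
Step 3 — Series Q: Q = ω₀L/R = 3.767e+04·0.0836/150 = 20.99.
Step 4 — Bandwidth: Δω = ω₀/Q = 1794 rad/s; BW = Δω/(2π) = 285.6 Hz.

(a) f₀ = 5995 Hz  (b) Q = 20.99  (c) BW = 285.6 Hz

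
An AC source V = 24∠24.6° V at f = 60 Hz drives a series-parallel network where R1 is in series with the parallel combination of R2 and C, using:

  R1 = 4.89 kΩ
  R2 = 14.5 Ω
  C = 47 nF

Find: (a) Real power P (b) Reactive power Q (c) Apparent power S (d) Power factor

Step 1 — Angular frequency: ω = 2π·f = 2π·60 = 377 rad/s.
Step 2 — Component impedances:
  R1: Z = R = 4890 Ω
  R2: Z = R = 14.5 Ω
  C: Z = 1/(jωC) = -j/(ω·C) = 0 - j5.644e+04 Ω
Step 3 — Parallel branch: R2 || C = 1/(1/R2 + 1/C) = 14.5 - j0.003725 Ω.
Step 4 — Series with R1: Z_total = R1 + (R2 || C) = 4904 - j0.003725 Ω = 4904∠-0.0° Ω.
Step 5 — Source phasor: V = 24∠24.6° V = 21.82 + j9.991 V.
Step 6 — Current: I = V / Z = 0.004449 + j0.002037 A = 0.004893∠24.6° A.
Step 7 — Complex power: S = V·I* = 0.1174 - j8.921e-08 VA.
Step 8 — Real power: P = Re(S) = 0.1174 W.
Step 9 — Reactive power: Q = Im(S) = -8.921e-08 VAR.
Step 10 — Apparent power: |S| = 0.1174 VA.
Step 11 — Power factor: PF = P/|S| = 1 (leading).

(a) P = 0.1174 W  (b) Q = -8.921e-08 VAR  (c) S = 0.1174 VA  (d) PF = 1 (leading)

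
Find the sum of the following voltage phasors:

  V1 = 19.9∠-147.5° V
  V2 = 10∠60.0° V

Step 1 — Convert each phasor to rectangular form:
  V1 = 19.9·(cos(-147.5°) + j·sin(-147.5°)) = -16.78 - j10.69 V
  V2 = 10·(cos(60.0°) + j·sin(60.0°)) = 5 + j8.66 V
Step 2 — Sum components: V_total = -11.78 - j2.032 V.
Step 3 — Convert to polar: |V_total| = 11.96 V, ∠V_total = -170.2°.

V_total = 11.96∠-170.2° V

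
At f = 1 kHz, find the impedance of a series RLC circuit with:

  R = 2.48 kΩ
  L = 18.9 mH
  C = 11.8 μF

Step 1 — Angular frequency: ω = 2π·f = 2π·1000 = 6283 rad/s.
Step 2 — Component impedances:
  R: Z = R = 2480 Ω
  L: Z = jωL = j·6283·0.0189 = 0 + j118.8 Ω
  C: Z = 1/(jωC) = -j/(ω·C) = 0 - j13.49 Ω
Step 3 — Series combination: Z_total = R + L + C = 2480 + j105.3 Ω = 2482∠2.4° Ω.

Z = 2480 + j105.3 Ω = 2482∠2.4° Ω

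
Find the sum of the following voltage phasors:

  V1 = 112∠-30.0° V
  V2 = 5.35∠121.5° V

Step 1 — Convert each phasor to rectangular form:
  V1 = 112·(cos(-30.0°) + j·sin(-30.0°)) = 96.99 - j56 V
  V2 = 5.35·(cos(121.5°) + j·sin(121.5°)) = -2.795 + j4.562 V
Step 2 — Sum components: V_total = 94.2 - j51.44 V.
Step 3 — Convert to polar: |V_total| = 107.3 V, ∠V_total = -28.6°.

V_total = 107.3∠-28.6° V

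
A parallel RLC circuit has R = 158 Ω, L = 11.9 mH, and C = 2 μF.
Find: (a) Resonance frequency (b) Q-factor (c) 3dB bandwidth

Step 1 — Resonance: ω₀ = 1/√(LC) = 1/√(0.0119·2e-06) = 6482 rad/s.
Step 2 — f₀ = ω₀/(2π) = 1032 Hz.
Step 3 — Parallel Q: Q = R/(ω₀L) = 158/(6482·0.0119) = 2.048.
Step 4 — Bandwidth: Δω = ω₀/Q = 3165 rad/s; BW = Δω/(2π) = 503.7 Hz.

(a) f₀ = 1032 Hz  (b) Q = 2.048  (c) BW = 503.7 Hz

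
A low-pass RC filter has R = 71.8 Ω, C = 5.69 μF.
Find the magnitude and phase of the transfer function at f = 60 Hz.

Step 1 — Angular frequency: ω = 2π·60 = 377 rad/s.
Step 2 — Transfer function: H(jω) = 1/(1 + jωRC).
Step 3 — Denominator: 1 + jωRC = 1 + j·377·71.8·5.69e-06 = 1 + j0.154.
Step 4 — H = 0.9768 - j0.1504.
Step 5 — Magnitude: |H| = 0.9883 (-0.1 dB); phase: φ = -8.8°.

|H| = 0.9883 (-0.1 dB), φ = -8.8°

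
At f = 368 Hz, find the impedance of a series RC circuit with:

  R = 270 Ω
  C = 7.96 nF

Step 1 — Angular frequency: ω = 2π·f = 2π·368 = 2312 rad/s.
Step 2 — Component impedances:
  R: Z = R = 270 Ω
  C: Z = 1/(jωC) = -j/(ω·C) = 0 - j5.433e+04 Ω
Step 3 — Series combination: Z_total = R + C = 270 - j5.433e+04 Ω = 5.433e+04∠-89.7° Ω.

Z = 270 - j5.433e+04 Ω = 5.433e+04∠-89.7° Ω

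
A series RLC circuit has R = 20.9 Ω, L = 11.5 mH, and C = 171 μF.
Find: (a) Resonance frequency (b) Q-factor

Step 1 — Resonance condition Im(Z)=0 gives ω₀ = 1/√(LC).
Step 2 — ω₀ = 1/√(0.0115·0.000171) = 713.1 rad/s.
Step 3 — f₀ = ω₀/(2π) = 113.5 Hz.
Step 4 — Series Q: Q = ω₀L/R = 713.1·0.0115/20.9 = 0.3924.

(a) f₀ = 113.5 Hz  (b) Q = 0.3924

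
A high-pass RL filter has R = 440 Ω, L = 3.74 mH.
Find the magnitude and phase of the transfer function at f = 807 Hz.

Step 1 — Angular frequency: ω = 2π·807 = 5071 rad/s.
Step 2 — Transfer function: H(jω) = jωL/(R + jωL).
Step 3 — Numerator jωL = j·18.96; denominator R + jωL = 440 + j18.96.
Step 4 — H = 0.001854 + j0.04302.
Step 5 — Magnitude: |H| = 0.04306 (-27.3 dB); phase: φ = 87.5°.

|H| = 0.04306 (-27.3 dB), φ = 87.5°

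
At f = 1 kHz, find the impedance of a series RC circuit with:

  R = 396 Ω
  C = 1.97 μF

Step 1 — Angular frequency: ω = 2π·f = 2π·1000 = 6283 rad/s.
Step 2 — Component impedances:
  R: Z = R = 396 Ω
  C: Z = 1/(jωC) = -j/(ω·C) = 0 - j80.79 Ω
Step 3 — Series combination: Z_total = R + C = 396 - j80.79 Ω = 404.2∠-11.5° Ω.

Z = 396 - j80.79 Ω = 404.2∠-11.5° Ω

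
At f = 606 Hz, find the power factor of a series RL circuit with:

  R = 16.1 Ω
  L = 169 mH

Step 1 — Angular frequency: ω = 2π·f = 2π·606 = 3808 rad/s.
Step 2 — Component impedances:
  R: Z = R = 16.1 Ω
  L: Z = jωL = j·3808·0.169 = 0 + j643.5 Ω
Step 3 — Series combination: Z_total = R + L = 16.1 + j643.5 Ω = 643.7∠88.6° Ω.
Step 4 — Power factor: PF = cos(φ) = Re(Z)/|Z| = 16.1/643.7 = 0.02501.
Step 5 — Type: Im(Z) = 643.5 ⇒ lagging (phase φ = 88.6°).

PF = 0.02501 (lagging, φ = 88.6°)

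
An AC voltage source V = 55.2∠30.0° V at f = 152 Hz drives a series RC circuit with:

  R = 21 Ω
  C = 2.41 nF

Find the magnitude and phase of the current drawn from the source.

Step 1 — Angular frequency: ω = 2π·f = 2π·152 = 955 rad/s.
Step 2 — Component impedances:
  R: Z = R = 21 Ω
  C: Z = 1/(jωC) = -j/(ω·C) = 0 - j4.345e+05 Ω
Step 3 — Series combination: Z_total = R + C = 21 - j4.345e+05 Ω = 4.345e+05∠-90.0° Ω.
Step 4 — Source phasor: V = 55.2∠30.0° V = 47.8 + j27.6 V.
Step 5 — Ohm's law: I = V / Z_total = (47.8 + j27.6) / (21 - j4.345e+05) = -6.352e-05 + j0.00011 A.
Step 6 — Convert to polar: |I| = 0.0001271 A, ∠I = 120.0°.

I = 0.0001271∠120.0° A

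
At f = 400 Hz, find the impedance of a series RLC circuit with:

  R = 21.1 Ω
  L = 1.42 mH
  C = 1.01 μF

Step 1 — Angular frequency: ω = 2π·f = 2π·400 = 2513 rad/s.
Step 2 — Component impedances:
  R: Z = R = 21.1 Ω
  L: Z = jωL = j·2513·0.00142 = 0 + j3.569 Ω
  C: Z = 1/(jωC) = -j/(ω·C) = 0 - j393.9 Ω
Step 3 — Series combination: Z_total = R + L + C = 21.1 - j390.4 Ω = 390.9∠-86.9° Ω.

Z = 21.1 - j390.4 Ω = 390.9∠-86.9° Ω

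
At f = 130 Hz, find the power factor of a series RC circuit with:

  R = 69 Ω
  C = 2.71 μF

Step 1 — Angular frequency: ω = 2π·f = 2π·130 = 816.8 rad/s.
Step 2 — Component impedances:
  R: Z = R = 69 Ω
  C: Z = 1/(jωC) = -j/(ω·C) = 0 - j451.8 Ω
Step 3 — Series combination: Z_total = R + C = 69 - j451.8 Ω = 457∠-81.3° Ω.
Step 4 — Power factor: PF = cos(φ) = Re(Z)/|Z| = 69/457 = 0.151.
Step 5 — Type: Im(Z) = -451.8 ⇒ leading (phase φ = -81.3°).

PF = 0.151 (leading, φ = -81.3°)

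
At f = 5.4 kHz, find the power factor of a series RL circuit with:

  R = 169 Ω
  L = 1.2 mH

Step 1 — Angular frequency: ω = 2π·f = 2π·5400 = 3.393e+04 rad/s.
Step 2 — Component impedances:
  R: Z = R = 169 Ω
  L: Z = jωL = j·3.393e+04·0.0012 = 0 + j40.72 Ω
Step 3 — Series combination: Z_total = R + L = 169 + j40.72 Ω = 173.8∠13.5° Ω.
Step 4 — Power factor: PF = cos(φ) = Re(Z)/|Z| = 169/173.84 = 0.9722.
Step 5 — Type: Im(Z) = 40.72 ⇒ lagging (phase φ = 13.5°).

PF = 0.9722 (lagging, φ = 13.5°)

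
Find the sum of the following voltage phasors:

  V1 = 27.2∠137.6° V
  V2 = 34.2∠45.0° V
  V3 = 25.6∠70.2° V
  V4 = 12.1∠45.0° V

Step 1 — Convert each phasor to rectangular form:
  V1 = 27.2·(cos(137.6°) + j·sin(137.6°)) = -20.09 + j18.34 V
  V2 = 34.2·(cos(45.0°) + j·sin(45.0°)) = 24.18 + j24.18 V
  V3 = 25.6·(cos(70.2°) + j·sin(70.2°)) = 8.672 + j24.09 V
  V4 = 12.1·(cos(45.0°) + j·sin(45.0°)) = 8.556 + j8.556 V
Step 2 — Sum components: V_total = 21.32 + j75.17 V.
Step 3 — Convert to polar: |V_total| = 78.13 V, ∠V_total = 74.2°.

V_total = 78.13∠74.2° V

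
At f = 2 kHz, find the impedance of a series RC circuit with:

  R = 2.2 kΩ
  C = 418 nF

Step 1 — Angular frequency: ω = 2π·f = 2π·2000 = 1.257e+04 rad/s.
Step 2 — Component impedances:
  R: Z = R = 2200 Ω
  C: Z = 1/(jωC) = -j/(ω·C) = 0 - j190.4 Ω
Step 3 — Series combination: Z_total = R + C = 2200 - j190.4 Ω = 2208∠-4.9° Ω.

Z = 2200 - j190.4 Ω = 2208∠-4.9° Ω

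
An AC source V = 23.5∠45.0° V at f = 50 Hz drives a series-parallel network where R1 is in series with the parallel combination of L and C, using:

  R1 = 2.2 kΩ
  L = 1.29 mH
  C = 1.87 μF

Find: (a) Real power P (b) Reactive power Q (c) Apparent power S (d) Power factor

Step 1 — Angular frequency: ω = 2π·f = 2π·50 = 314.2 rad/s.
Step 2 — Component impedances:
  R1: Z = R = 2200 Ω
  L: Z = jωL = j·314.2·0.00129 = 0 + j0.4053 Ω
  C: Z = 1/(jωC) = -j/(ω·C) = 0 - j1702 Ω
Step 3 — Parallel branch: L || C = 1/(1/L + 1/C) = 0 + j0.4054 Ω.
Step 4 — Series with R1: Z_total = R1 + (L || C) = 2200 + j0.4054 Ω = 2200∠0.0° Ω.
Step 5 — Source phasor: V = 23.5∠45.0° V = 16.62 + j16.62 V.
Step 6 — Current: I = V / Z = 0.007555 + j0.007552 A = 0.01068∠45.0° A.
Step 7 — Complex power: S = V·I* = 0.251 + j4.625e-05 VA.
Step 8 — Real power: P = Re(S) = 0.251 W.
Step 9 — Reactive power: Q = Im(S) = 4.625e-05 VAR.
Step 10 — Apparent power: |S| = 0.251 VA.
Step 11 — Power factor: PF = P/|S| = 1 (lagging).

(a) P = 0.251 W  (b) Q = 4.625e-05 VAR  (c) S = 0.251 VA  (d) PF = 1 (lagging)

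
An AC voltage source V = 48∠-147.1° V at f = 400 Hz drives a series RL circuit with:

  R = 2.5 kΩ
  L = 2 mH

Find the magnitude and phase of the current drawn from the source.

Step 1 — Angular frequency: ω = 2π·f = 2π·400 = 2513 rad/s.
Step 2 — Component impedances:
  R: Z = R = 2500 Ω
  L: Z = jωL = j·2513·0.002 = 0 + j5.027 Ω
Step 3 — Series combination: Z_total = R + L = 2500 + j5.027 Ω = 2500∠0.1° Ω.
Step 4 — Source phasor: V = 48∠-147.1° V = -40.3 - j26.07 V.
Step 5 — Ohm's law: I = V / Z_total = (-40.3 - j26.07) / (2500 + j5.027) = -0.01614 - j0.0104 A.
Step 6 — Convert to polar: |I| = 0.0192 A, ∠I = -147.2°.

I = 0.0192∠-147.2° A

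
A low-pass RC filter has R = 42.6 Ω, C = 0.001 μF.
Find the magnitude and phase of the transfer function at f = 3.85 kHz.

Step 1 — Angular frequency: ω = 2π·3850 = 2.419e+04 rad/s.
Step 2 — Transfer function: H(jω) = 1/(1 + jωRC).
Step 3 — Denominator: 1 + jωRC = 1 + j·2.419e+04·42.6·1e-09 = 1 + j0.001031.
Step 4 — H = 1 - j0.001031.
Step 5 — Magnitude: |H| = 1 (-0.0 dB); phase: φ = -0.1°.

|H| = 1 (-0.0 dB), φ = -0.1°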